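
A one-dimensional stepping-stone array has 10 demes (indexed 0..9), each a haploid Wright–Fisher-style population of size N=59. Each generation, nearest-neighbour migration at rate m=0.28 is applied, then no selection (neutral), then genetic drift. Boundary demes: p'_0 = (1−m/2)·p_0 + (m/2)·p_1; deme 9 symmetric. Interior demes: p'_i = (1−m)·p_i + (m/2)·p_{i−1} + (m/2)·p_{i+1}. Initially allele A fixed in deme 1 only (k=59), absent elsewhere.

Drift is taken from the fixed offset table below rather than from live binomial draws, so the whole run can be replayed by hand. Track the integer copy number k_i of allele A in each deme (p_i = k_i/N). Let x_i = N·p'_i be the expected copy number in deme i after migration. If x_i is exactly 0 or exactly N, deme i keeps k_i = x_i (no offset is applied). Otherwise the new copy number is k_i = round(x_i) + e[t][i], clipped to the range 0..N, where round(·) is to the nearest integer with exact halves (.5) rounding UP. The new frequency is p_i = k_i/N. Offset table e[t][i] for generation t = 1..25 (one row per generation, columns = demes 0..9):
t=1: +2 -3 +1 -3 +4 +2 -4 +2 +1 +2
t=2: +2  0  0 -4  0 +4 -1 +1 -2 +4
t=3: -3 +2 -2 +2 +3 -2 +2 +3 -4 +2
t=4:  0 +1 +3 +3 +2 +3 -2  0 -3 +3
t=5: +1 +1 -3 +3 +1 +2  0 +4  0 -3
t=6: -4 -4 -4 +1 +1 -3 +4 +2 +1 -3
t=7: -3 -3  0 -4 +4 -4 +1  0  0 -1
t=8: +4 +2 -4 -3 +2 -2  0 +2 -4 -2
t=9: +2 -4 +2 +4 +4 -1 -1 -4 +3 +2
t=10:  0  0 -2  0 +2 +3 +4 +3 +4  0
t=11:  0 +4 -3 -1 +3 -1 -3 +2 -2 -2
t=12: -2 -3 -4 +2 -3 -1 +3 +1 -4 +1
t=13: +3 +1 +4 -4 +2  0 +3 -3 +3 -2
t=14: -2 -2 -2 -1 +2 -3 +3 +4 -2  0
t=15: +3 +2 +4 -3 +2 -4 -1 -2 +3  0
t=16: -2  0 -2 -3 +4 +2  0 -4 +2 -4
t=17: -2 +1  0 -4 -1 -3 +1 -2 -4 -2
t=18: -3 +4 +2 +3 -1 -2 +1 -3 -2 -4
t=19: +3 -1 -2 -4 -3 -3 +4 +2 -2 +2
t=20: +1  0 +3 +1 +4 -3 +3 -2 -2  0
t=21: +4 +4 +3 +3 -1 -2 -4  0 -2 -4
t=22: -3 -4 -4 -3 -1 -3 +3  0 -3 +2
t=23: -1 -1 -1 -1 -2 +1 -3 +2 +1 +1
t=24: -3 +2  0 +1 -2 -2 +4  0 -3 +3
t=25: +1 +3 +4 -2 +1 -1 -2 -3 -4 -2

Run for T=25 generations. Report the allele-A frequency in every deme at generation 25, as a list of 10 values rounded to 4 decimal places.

[0.1864, 0.2542, 0.2034, 0.0508, 0.0339, 0.0000, 0.0508, 0.0169, 0.0000, 0.0169]

t=0: k=[0 59 0 0 0 0 0 0 0 0]
t=1: x=[8.2600 42.4800 8.2600 0.0000 0.0000 0.0000 0.0000 0.0000 0.0000 0.0000] k=[10 39 9 0 0 0 0 0 0 0]
t=2: x=[14.0600 30.7400 11.9400 1.2600 0.0000 0.0000 0.0000 0.0000 0.0000 0.0000] k=[16 31 12 0 0 0 0 0 0 0]
t=3: x=[18.1000 26.2400 12.9800 1.6800 0.0000 0.0000 0.0000 0.0000 0.0000 0.0000] k=[15 28 11 4 0 0 0 0 0 0]
t=4: x=[16.8200 23.8000 12.4000 4.4200 0.5600 0.0000 0.0000 0.0000 0.0000 0.0000] k=[17 25 15 7 3 0 0 0 0 0]
t=5: x=[18.1200 22.4800 15.2800 7.5600 3.1400 0.4200 0.0000 0.0000 0.0000 0.0000] k=[19 23 12 11 4 2 0 0 0 0]
t=6: x=[19.5600 20.9000 13.4000 10.1600 4.7000 2.0000 0.2800 0.0000 0.0000 0.0000] k=[16 17 9 11 6 0 4 0 0 0]
t=7: x=[16.1400 15.7400 10.4000 10.0200 5.8600 1.4000 2.8800 0.5600 0.0000 0.0000] k=[13 13 10 6 10 0 4 1 0 0]
t=8: x=[13.0000 12.5800 9.8600 7.1200 8.0400 1.9600 3.0200 1.2800 0.1400 0.0000] k=[17 15 6 4 10 0 3 3 0 0]
t=9: x=[16.7200 14.0200 6.9800 5.1200 7.7600 1.8200 2.5800 2.5800 0.4200 0.0000] k=[19 10 9 9 12 1 2 0 3 0]
t=10: x=[17.7400 11.1200 9.1400 9.4200 10.0400 2.6800 1.5800 0.7000 2.1600 0.4200] k=[18 11 7 9 12 6 6 4 6 0]
t=11: x=[17.0200 11.4200 7.8400 9.1400 10.7400 6.8400 5.7200 4.5600 4.8800 0.8400] k=[17 15 5 8 14 6 3 7 3 0]
t=12: x=[16.7200 13.8800 6.8200 8.4200 12.0400 6.7000 3.9800 5.8800 3.1400 0.4200] k=[15 11 3 10 9 6 7 7 0 1]
t=13: x=[14.4400 10.4400 5.1000 8.8800 8.7200 6.5600 6.8600 6.0200 1.1200 0.8600] k=[17 11 9 5 11 7 10 3 4 0]
t=14: x=[16.1600 11.5600 8.7200 6.4000 9.6000 7.9800 8.6000 4.1200 3.3000 0.5600] k=[14 10 7 5 12 5 12 8 1 1]
t=15: x=[13.4400 10.1400 7.1400 6.2600 10.0400 6.9600 10.4600 7.5800 1.9800 1.0000] k=[16 12 11 3 12 3 9 6 5 1]
t=16: x=[15.4400 12.4200 10.0200 5.3800 9.4800 5.1000 7.7400 6.2800 4.5800 1.5600] k=[13 12 8 2 13 7 8 2 7 0]
t=17: x=[12.8600 11.5800 7.7200 4.3800 10.6200 7.9800 7.0200 3.5400 5.3200 0.9800] k=[11 13 8 0 10 5 8 2 1 0]
t=18: x=[11.2800 12.0200 7.5800 2.5200 7.9000 6.1200 6.7400 2.7000 1.0000 0.1400] k=[8 16 10 6 7 4 8 0 0 0]
t=19: x=[9.1200 14.0400 10.2800 6.7000 6.4400 4.9800 6.3200 1.1200 0.0000 0.0000] k=[12 13 8 3 3 2 10 3 0 0]
t=20: x=[12.1400 12.1600 8.0000 3.7000 2.8600 3.2600 7.9000 3.5600 0.4200 0.0000] k=[13 12 11 5 7 0 11 2 0 0]
t=21: x=[12.8600 12.0000 10.3000 6.1200 5.7400 2.5200 8.2000 2.9800 0.2800 0.0000] k=[17 16 13 9 5 1 4 3 0 0]
t=22: x=[16.8600 15.7200 12.8600 9.0000 5.0000 1.9800 3.4400 2.7200 0.4200 0.0000] k=[14 12 9 6 4 0 6 3 0 0]
t=23: x=[13.7200 11.8600 9.0000 6.1400 3.7200 1.4000 4.7400 3.0000 0.4200 0.0000] k=[13 11 8 5 2 2 2 5 1 0]
t=24: x=[12.7200 10.8600 8.0000 5.0000 2.4200 2.0000 2.4200 4.0200 1.4200 0.1400] k=[10 13 8 6 0 0 6 4 0 3]
t=25: x=[10.4200 11.8800 8.4200 5.4400 0.8400 0.8400 4.8800 3.7200 0.9800 2.5800] k=[11 15 12 3 2 0 3 1 0 1]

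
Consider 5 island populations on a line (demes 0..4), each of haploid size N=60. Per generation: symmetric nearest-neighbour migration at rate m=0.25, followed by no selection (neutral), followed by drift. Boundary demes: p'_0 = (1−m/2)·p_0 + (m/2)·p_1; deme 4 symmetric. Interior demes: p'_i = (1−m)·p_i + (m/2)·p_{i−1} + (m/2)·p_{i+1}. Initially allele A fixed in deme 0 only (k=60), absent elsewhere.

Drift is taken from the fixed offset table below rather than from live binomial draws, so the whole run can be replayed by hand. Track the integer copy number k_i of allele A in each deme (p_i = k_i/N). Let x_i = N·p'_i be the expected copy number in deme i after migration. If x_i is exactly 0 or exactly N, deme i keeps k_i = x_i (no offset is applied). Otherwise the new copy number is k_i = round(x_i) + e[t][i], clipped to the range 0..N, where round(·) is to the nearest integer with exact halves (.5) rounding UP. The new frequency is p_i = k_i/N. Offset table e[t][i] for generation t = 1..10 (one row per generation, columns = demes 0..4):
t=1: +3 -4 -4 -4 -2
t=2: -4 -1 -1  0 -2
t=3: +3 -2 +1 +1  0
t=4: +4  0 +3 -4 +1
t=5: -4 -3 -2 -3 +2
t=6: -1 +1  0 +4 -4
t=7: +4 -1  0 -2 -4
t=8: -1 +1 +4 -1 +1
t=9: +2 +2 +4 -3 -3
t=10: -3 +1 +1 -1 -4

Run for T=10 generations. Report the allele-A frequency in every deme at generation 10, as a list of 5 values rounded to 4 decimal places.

t=0: k=[60 0 0 0 0]
t=1: x=[52.5000 7.5000 0.0000 0.0000 0.0000] k=[56 4 0 0 0]
t=2: x=[49.5000 10.0000 0.5000 0.0000 0.0000] k=[46 9 0 0 0]
t=3: x=[41.3750 12.5000 1.1250 0.0000 0.0000] k=[44 11 2 0 0]
t=4: x=[39.8750 14.0000 2.8750 0.2500 0.0000] k=[44 14 6 0 0]
t=5: x=[40.2500 16.7500 6.2500 0.7500 0.0000] k=[36 14 4 0 0]
t=6: x=[33.2500 15.5000 4.7500 0.5000 0.0000] k=[32 17 5 5 0]
t=7: x=[30.1250 17.3750 6.5000 4.3750 0.6250] k=[34 16 7 2 0]
t=8: x=[31.7500 17.1250 7.5000 2.3750 0.2500] k=[31 18 12 1 1]
t=9: x=[29.3750 18.8750 11.3750 2.3750 1.0000] k=[31 21 15 0 0]
t=10: x=[29.7500 21.5000 13.8750 1.8750 0.0000] k=[27 23 15 1 0]

[0.4500, 0.3833, 0.2500, 0.0167, 0.0000]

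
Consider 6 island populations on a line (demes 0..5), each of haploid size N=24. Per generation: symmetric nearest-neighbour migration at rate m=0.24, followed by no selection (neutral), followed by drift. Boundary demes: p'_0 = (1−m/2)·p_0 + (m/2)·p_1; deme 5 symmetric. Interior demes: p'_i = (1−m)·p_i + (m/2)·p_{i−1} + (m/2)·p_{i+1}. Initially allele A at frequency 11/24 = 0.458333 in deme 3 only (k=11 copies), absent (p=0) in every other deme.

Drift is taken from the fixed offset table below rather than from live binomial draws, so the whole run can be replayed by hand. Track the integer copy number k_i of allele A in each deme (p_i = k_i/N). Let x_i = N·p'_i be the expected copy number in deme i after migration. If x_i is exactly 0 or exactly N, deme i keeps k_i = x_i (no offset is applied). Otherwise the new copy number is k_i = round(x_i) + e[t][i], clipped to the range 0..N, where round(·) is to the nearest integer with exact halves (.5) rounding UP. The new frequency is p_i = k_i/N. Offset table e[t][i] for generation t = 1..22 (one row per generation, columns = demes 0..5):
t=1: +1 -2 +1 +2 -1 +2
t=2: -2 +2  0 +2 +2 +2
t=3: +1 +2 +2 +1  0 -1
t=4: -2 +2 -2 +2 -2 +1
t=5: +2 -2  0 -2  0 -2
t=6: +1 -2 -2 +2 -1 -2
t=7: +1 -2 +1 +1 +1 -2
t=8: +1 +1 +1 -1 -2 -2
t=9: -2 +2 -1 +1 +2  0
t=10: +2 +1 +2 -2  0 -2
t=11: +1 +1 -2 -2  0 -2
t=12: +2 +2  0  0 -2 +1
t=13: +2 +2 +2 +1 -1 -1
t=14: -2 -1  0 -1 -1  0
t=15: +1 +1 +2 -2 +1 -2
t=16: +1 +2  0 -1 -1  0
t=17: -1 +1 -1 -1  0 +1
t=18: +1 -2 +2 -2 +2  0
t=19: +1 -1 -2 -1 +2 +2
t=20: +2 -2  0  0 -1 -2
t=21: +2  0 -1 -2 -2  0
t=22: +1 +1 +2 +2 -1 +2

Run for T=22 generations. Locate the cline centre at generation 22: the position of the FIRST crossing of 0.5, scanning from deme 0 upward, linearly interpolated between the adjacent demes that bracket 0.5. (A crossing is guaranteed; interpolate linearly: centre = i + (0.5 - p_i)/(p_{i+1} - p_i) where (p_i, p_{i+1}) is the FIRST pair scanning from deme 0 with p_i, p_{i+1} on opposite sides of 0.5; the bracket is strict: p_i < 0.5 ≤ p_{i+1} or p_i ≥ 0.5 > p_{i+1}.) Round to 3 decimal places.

t=0: k=[0 0 0 11 0 0]
t=1: x=[0.0000 0.0000 1.3200 8.3600 1.3200 0.0000] k=[0 0 2 10 0 0]
t=2: x=[0.0000 0.2400 2.7200 7.8400 1.2000 0.0000] k=[0 2 3 10 3 0]
t=3: x=[0.2400 1.8800 3.7200 8.3200 3.4800 0.3600] k=[1 4 6 9 3 0]
t=4: x=[1.3600 3.8800 6.1200 7.9200 3.3600 0.3600] k=[0 6 4 10 1 1]
t=5: x=[0.7200 5.0400 4.9600 8.2000 2.0800 1.0000] k=[3 3 5 6 2 0]
t=6: x=[3.0000 3.2400 4.8800 5.4000 2.2400 0.2400] k=[4 1 3 7 1 0]
t=7: x=[3.6400 1.6000 3.2400 5.8000 1.6000 0.1200] k=[5 0 4 7 3 0]
t=8: x=[4.4000 1.0800 3.8800 6.1600 3.1200 0.3600] k=[5 2 5 5 1 0]
t=9: x=[4.6400 2.7200 4.6400 4.5200 1.3600 0.1200] k=[3 5 4 6 3 0]
t=10: x=[3.2400 4.6400 4.3600 5.4000 3.0000 0.3600] k=[5 6 6 3 3 0]
t=11: x=[5.1200 5.8800 5.6400 3.3600 2.6400 0.3600] k=[6 7 4 1 3 0]
t=12: x=[6.1200 6.5200 4.0000 1.6000 2.4000 0.3600] k=[8 9 4 2 0 1]
t=13: x=[8.1200 8.2800 4.3600 2.0000 0.3600 0.8800] k=[10 10 6 3 0 0]
t=14: x=[10.0000 9.5200 6.1200 3.0000 0.3600 0.0000] k=[8 9 6 2 0 0]
t=15: x=[8.1200 8.5200 5.8800 2.2400 0.2400 0.0000] k=[9 10 8 0 1 0]
t=16: x=[9.1200 9.6400 7.2800 1.0800 0.7600 0.1200] k=[10 12 7 0 0 0]
t=17: x=[10.2400 11.1600 6.7600 0.8400 0.0000 0.0000] k=[9 12 6 0 0 0]
t=18: x=[9.3600 10.9200 6.0000 0.7200 0.0000 0.0000] k=[10 9 8 0 0 0]
t=19: x=[9.8800 9.0000 7.1600 0.9600 0.0000 0.0000] k=[11 8 5 0 0 0]
t=20: x=[10.6400 8.0000 4.7600 0.6000 0.0000 0.0000] k=[13 6 5 1 0 0]
t=21: x=[12.1600 6.7200 4.6400 1.3600 0.1200 0.0000] k=[14 7 4 0 0 0]
t=22: x=[13.1600 7.4800 3.8800 0.4800 0.0000 0.0000] k=[14 8 6 2 0 0]

0.333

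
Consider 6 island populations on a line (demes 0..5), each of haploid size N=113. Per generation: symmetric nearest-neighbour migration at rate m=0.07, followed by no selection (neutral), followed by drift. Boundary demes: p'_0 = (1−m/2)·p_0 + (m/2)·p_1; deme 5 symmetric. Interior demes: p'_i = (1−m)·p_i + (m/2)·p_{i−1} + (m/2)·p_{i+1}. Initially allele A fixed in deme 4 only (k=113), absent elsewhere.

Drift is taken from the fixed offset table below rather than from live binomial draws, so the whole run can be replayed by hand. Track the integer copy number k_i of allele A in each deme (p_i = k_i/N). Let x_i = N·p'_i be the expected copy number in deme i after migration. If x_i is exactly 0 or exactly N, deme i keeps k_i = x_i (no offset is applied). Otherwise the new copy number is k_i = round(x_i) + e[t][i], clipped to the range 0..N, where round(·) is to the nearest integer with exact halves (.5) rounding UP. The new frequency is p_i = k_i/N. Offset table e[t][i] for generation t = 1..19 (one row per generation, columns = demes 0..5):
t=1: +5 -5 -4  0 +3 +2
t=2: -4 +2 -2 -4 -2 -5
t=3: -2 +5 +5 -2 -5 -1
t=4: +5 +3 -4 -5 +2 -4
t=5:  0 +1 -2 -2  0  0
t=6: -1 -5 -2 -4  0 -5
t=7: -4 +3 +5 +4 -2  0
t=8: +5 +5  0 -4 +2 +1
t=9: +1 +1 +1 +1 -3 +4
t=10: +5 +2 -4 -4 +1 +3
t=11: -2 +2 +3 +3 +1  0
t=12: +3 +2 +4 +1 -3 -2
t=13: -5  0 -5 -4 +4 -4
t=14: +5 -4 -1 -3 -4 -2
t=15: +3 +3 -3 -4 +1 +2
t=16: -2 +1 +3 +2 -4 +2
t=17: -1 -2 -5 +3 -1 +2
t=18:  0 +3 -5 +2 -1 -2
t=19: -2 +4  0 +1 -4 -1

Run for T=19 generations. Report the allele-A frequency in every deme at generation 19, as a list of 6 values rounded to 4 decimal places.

t=0: k=[0 0 0 0 113 0]
t=1: x=[0.0000 0.0000 0.0000 3.9550 105.0900 3.9550] k=[0 0 0 4 108 6]
t=2: x=[0.0000 0.0000 0.1400 7.5000 100.7900 9.5700] k=[0 0 0 4 99 5]
t=3: x=[0.0000 0.0000 0.1400 7.1850 92.3850 8.2900] k=[0 0 5 5 87 7]
t=4: x=[0.0000 0.1750 4.8250 7.8700 81.3300 9.8000] k=[0 3 1 3 83 6]
t=5: x=[0.1050 2.8250 1.1400 5.7300 77.5050 8.6950] k=[0 4 0 4 78 9]
t=6: x=[0.1400 3.7200 0.2800 6.4500 72.9950 11.4150] k=[0 0 0 2 73 6]
t=7: x=[0.0000 0.0000 0.0700 4.4150 68.1700 8.3450] k=[0 0 5 8 66 8]
t=8: x=[0.0000 0.1750 4.9300 9.9250 61.9400 10.0300] k=[0 5 5 6 64 11]
t=9: x=[0.1750 4.8250 5.0350 7.9950 60.1150 12.8550] k=[1 6 6 9 57 17]
t=10: x=[1.1750 5.8250 6.1050 10.5750 53.9200 18.4000] k=[6 8 2 7 55 21]
t=11: x=[6.0700 7.7200 2.3850 8.5050 52.1300 22.1900] k=[4 10 5 12 53 22]
t=12: x=[4.2100 9.6150 5.4200 13.1900 50.4800 23.0850] k=[7 12 9 14 47 21]
t=13: x=[7.1750 11.7200 9.2800 14.9800 44.9350 21.9100] k=[2 12 4 11 49 18]
t=14: x=[2.3500 11.3700 4.5250 12.0850 46.5850 19.0850] k=[7 7 4 9 43 17]
t=15: x=[7.0000 6.8950 4.2800 10.0150 40.9000 17.9100] k=[10 10 1 6 42 20]
t=16: x=[10.0000 9.6850 1.4900 7.0850 39.9700 20.7700] k=[8 11 4 9 36 23]
t=17: x=[8.1050 10.6500 4.4200 9.7700 34.6000 23.4550] k=[7 9 0 13 34 25]
t=18: x=[7.0700 8.6150 0.7700 13.2800 32.9500 25.3150] k=[7 12 0 15 32 23]
t=19: x=[7.1750 11.4050 0.9450 15.0700 31.0900 23.3150] k=[5 15 1 16 27 22]

[0.0442, 0.1327, 0.0088, 0.1416, 0.2389, 0.1947]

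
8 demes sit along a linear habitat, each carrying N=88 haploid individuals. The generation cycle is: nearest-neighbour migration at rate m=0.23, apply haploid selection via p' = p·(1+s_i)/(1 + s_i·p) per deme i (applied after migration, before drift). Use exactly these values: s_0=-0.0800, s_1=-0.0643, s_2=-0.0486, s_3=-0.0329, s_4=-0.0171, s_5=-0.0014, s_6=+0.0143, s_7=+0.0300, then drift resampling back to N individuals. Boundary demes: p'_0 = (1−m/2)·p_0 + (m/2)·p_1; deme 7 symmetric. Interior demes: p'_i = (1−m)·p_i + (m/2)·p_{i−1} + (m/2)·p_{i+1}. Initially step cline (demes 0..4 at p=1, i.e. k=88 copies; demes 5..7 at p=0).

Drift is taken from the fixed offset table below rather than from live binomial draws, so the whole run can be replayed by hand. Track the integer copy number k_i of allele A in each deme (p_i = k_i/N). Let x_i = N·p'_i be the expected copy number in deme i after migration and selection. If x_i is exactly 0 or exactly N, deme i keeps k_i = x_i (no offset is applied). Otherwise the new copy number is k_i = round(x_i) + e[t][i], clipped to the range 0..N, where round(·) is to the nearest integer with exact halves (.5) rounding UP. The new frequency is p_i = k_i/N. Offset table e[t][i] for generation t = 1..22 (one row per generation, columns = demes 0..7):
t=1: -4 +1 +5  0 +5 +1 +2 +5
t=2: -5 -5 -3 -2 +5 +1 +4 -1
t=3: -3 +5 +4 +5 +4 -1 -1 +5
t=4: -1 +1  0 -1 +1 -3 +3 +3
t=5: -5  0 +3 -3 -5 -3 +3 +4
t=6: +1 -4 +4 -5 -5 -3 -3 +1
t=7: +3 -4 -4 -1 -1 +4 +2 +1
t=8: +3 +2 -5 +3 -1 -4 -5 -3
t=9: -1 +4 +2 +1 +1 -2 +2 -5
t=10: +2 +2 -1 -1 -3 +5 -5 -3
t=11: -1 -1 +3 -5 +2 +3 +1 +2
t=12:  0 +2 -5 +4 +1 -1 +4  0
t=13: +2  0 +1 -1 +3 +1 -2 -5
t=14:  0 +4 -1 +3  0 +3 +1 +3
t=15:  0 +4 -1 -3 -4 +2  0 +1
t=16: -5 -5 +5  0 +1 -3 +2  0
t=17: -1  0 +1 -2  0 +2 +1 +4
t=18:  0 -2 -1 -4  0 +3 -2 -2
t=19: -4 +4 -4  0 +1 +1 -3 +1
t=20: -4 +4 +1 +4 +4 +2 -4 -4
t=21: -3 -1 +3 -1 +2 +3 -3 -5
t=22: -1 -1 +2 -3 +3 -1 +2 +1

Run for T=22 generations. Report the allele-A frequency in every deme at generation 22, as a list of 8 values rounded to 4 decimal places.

[0.8182, 0.8750, 0.8182, 0.6250, 0.6364, 0.4659, 0.2841, 0.2045]

t=0: k=[88 88 88 88 88 0 0 0]
t=1: x=[88.0000 88.0000 88.0000 88.0000 77.7245 10.1075 0.0000 0.0000] k=[88 88 88 88 83 11 0 0]
t=2: x=[88.0000 88.0000 88.0000 87.4056 75.1064 17.9949 1.2828 0.0000] k=[88 88 88 85 80 19 5 0]
t=3: x=[88.0000 88.0000 87.6374 84.6643 73.3506 24.3803 6.1153 0.5921] k=[88 88 88 88 77 23 5 6]
t=4: x=[88.0000 88.0000 88.0000 86.6926 71.8286 27.1137 7.2792 6.0494] k=[88 88 88 86 73 24 10 9]
t=5: x=[88.0000 88.0000 87.7583 84.6282 68.6004 27.9982 11.6376 9.3594] k=[88 88 88 82 64 25 15 13]
t=6: x=[88.0000 88.0000 87.2750 80.3906 61.2651 28.3081 16.1060 13.5657] k=[88 88 88 75 56 25 13 15]
t=7: x=[88.0000 88.0000 86.4300 73.9188 54.2619 27.1587 14.7838 15.1369] k=[88 88 82 73 53 31 17 16]
t=8: x=[88.0000 87.2630 81.3554 71.2868 52.4050 31.8915 18.7033 16.5078] k=[88 88 76 74 51 28 14 14]
t=9: x=[88.0000 86.5268 76.6671 71.1336 50.6297 29.0078 15.7932 14.3515] k=[88 88 79 72 52 27 18 9]
t=10: x=[88.0000 86.8948 78.8287 70.0314 51.0558 28.8128 18.2042 10.3008] k=[88 88 78 69 48 34 13 7]
t=11: x=[88.0000 86.7721 77.6693 67.0914 48.4297 33.1660 14.8999 7.9000] k=[88 86 81 62 50 36 16 10]
t=12: x=[87.7501 85.4984 78.9952 62.1992 49.3967 35.2804 17.8109 10.9707] k=[88 87 74 66 50 34 22 11]
t=13: x=[87.8750 85.4612 73.9983 64.5084 49.6272 34.4306 22.3509 12.5803] k=[88 85 75 64 53 35 20 8]
t=14: x=[87.6251 83.9456 74.3192 63.4117 51.8281 35.3154 20.5679 9.6306] k=[88 88 73 66 52 38 22 13]
t=15: x=[88.0000 86.1589 73.3207 64.6253 51.6325 37.7398 23.0457 14.3872] k=[88 88 72 62 48 40 23 15]
t=16: x=[88.0000 86.0364 72.0497 60.9169 48.3145 38.9346 24.2839 16.3091] k=[88 81 77 61 49 36 26 16]
t=17: x=[87.1257 80.9244 75.0804 60.8358 48.5099 36.3151 26.2608 17.5618] k=[86 81 76 59 49 38 27 22]
t=18: x=[85.2082 80.5596 74.0449 59.1602 48.5099 37.9698 27.9602 23.0747] k=[85 79 73 55 49 41 26 21]
t=19: x=[84.0037 78.4487 70.9454 55.6991 48.3947 40.1644 27.4173 22.0600] k=[80 82 67 56 49 41 24 23]
t=20: x=[79.6187 79.5508 66.6651 55.7799 48.5099 39.9344 26.0999 23.6223] k=[76 84 68 60 53 42 22 20]
t=21: x=[76.0870 80.8134 68.1650 59.4739 52.1742 40.9343 24.3191 20.6942] k=[73 80 71 58 54 44 21 16]
t=22: x=[72.7841 77.5640 69.8322 58.3813 52.9469 42.4742 23.3125 16.9763] k=[72 77 72 55 56 41 25 18]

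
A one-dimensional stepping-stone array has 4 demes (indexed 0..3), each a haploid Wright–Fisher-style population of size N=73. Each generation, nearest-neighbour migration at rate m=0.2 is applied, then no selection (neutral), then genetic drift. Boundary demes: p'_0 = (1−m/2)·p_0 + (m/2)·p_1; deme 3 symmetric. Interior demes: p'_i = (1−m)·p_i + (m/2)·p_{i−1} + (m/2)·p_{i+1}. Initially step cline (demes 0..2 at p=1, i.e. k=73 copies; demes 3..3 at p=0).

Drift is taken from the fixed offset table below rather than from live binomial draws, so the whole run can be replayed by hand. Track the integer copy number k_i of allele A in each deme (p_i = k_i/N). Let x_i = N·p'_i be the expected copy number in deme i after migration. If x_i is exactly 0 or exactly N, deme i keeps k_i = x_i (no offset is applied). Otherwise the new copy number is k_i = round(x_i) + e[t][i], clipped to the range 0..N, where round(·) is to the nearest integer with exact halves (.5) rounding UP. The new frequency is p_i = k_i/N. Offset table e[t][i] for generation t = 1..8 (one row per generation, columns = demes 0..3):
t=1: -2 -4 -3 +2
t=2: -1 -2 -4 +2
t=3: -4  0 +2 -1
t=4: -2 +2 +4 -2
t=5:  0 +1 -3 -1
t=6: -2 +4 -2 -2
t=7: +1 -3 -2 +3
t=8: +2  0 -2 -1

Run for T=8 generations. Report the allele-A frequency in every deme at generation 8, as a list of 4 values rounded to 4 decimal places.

t=0: k=[73 73 73 0]
t=1: x=[73.0000 73.0000 65.7000 7.3000] k=[73 73 63 9]
t=2: x=[73.0000 72.0000 58.6000 14.4000] k=[73 70 55 16]
t=3: x=[72.7000 68.8000 52.6000 19.9000] k=[69 69 55 19]
t=4: x=[69.0000 67.6000 52.8000 22.6000] k=[67 70 57 21]
t=5: x=[67.3000 68.4000 54.7000 24.6000] k=[67 69 52 24]
t=6: x=[67.2000 67.1000 50.9000 26.8000] k=[65 71 49 25]
t=7: x=[65.6000 68.2000 48.8000 27.4000] k=[67 65 47 30]
t=8: x=[66.8000 63.4000 47.1000 31.7000] k=[69 63 45 31]

[0.9452, 0.8630, 0.6164, 0.4247]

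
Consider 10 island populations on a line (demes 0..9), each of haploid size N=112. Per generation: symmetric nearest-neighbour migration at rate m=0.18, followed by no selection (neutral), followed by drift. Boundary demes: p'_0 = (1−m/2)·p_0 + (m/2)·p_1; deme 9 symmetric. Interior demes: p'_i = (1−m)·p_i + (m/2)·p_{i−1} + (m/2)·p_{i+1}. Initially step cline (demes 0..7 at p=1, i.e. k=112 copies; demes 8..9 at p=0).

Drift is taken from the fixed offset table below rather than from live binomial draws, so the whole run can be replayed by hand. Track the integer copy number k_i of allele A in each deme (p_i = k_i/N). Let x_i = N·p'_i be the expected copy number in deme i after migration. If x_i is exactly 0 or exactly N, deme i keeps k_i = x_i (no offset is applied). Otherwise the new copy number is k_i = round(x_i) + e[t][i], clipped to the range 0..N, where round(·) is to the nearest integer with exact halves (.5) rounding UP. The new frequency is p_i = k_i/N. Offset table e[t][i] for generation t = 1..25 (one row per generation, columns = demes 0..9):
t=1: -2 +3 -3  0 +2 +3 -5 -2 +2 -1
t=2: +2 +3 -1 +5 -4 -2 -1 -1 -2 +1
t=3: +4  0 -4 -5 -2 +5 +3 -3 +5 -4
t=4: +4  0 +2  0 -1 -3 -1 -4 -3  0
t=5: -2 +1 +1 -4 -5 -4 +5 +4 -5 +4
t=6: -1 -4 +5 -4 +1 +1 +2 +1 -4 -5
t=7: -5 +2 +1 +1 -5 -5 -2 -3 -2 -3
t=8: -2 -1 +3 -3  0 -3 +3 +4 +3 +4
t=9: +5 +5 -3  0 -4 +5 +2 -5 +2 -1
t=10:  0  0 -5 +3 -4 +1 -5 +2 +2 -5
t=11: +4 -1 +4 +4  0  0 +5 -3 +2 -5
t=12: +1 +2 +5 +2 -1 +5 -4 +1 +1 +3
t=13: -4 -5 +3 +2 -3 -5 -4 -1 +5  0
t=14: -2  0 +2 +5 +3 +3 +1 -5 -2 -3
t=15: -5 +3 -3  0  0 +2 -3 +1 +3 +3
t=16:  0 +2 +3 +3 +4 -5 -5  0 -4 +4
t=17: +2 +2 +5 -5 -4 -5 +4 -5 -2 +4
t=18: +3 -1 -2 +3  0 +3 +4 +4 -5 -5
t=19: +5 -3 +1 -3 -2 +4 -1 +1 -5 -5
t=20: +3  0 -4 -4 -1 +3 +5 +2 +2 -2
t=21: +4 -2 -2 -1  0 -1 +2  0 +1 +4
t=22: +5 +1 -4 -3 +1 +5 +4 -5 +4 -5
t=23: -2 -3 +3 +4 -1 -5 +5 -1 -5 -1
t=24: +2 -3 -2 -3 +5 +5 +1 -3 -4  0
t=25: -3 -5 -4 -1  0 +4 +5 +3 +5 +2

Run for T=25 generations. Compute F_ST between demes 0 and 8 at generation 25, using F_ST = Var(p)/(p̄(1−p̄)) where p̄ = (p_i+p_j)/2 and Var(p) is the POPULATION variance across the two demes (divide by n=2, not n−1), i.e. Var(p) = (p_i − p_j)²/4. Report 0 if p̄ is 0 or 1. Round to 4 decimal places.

0.4111

t=0: k=[112 112 112 112 112 112 112 112 0 0]
t=1: x=[112.0000 112.0000 112.0000 112.0000 112.0000 112.0000 112.0000 101.9200 10.0800 0.0000] k=[112 112 112 112 112 112 112 100 12 0]
t=2: x=[112.0000 112.0000 112.0000 112.0000 112.0000 112.0000 110.9200 93.1600 18.8400 1.0800] k=[112 112 112 112 112 112 110 92 17 2]
t=3: x=[112.0000 112.0000 112.0000 112.0000 112.0000 111.8200 108.5600 86.8700 22.4000 3.3500] k=[112 112 112 112 112 112 112 84 27 0]
t=4: x=[112.0000 112.0000 112.0000 112.0000 112.0000 112.0000 109.4800 81.3900 29.7000 2.4300] k=[112 112 112 112 112 112 108 77 27 2]
t=5: x=[112.0000 112.0000 112.0000 112.0000 112.0000 111.6400 105.5700 75.2900 29.2500 4.2500] k=[112 112 112 112 112 108 111 79 24 8]
t=6: x=[112.0000 112.0000 112.0000 112.0000 111.6400 108.6300 107.8500 76.9300 27.5100 9.4400] k=[112 112 112 112 112 110 110 78 24 4]
t=7: x=[112.0000 112.0000 112.0000 112.0000 111.8200 110.1800 107.1200 76.0200 27.0600 5.8000] k=[112 112 112 112 107 105 105 73 25 3]
t=8: x=[112.0000 112.0000 112.0000 111.5500 107.2700 105.1800 102.1200 71.5600 27.3400 4.9800] k=[112 112 112 109 107 102 105 76 30 9]
t=9: x=[112.0000 112.0000 111.7300 109.0900 106.7300 102.7200 102.1200 74.4700 32.2500 10.8900] k=[112 112 109 109 103 108 104 69 34 10]
t=10: x=[112.0000 111.7300 109.2700 108.4600 103.9900 107.1900 101.2100 69.0000 34.9900 12.1600] k=[112 112 104 111 100 108 96 71 37 7]
t=11: x=[112.0000 111.2800 105.3500 109.3800 101.7100 106.2000 94.8300 70.1900 37.3600 9.7000] k=[112 110 109 112 102 106 100 67 39 5]
t=12: x=[111.8200 110.0900 109.3600 110.8300 103.2600 105.1000 97.5700 67.4500 38.4600 8.0600] k=[112 112 112 112 102 110 94 68 39 11]
t=13: x=[112.0000 112.0000 112.0000 111.1000 103.6200 107.8400 93.1000 67.7300 39.0900 13.5200] k=[112 112 112 112 101 103 89 67 44 14]
t=14: x=[112.0000 112.0000 112.0000 111.0100 102.1700 101.5600 88.2800 66.9100 43.3700 16.7000] k=[112 112 112 112 105 105 89 62 41 14]
t=15: x=[112.0000 112.0000 112.0000 111.3700 105.6300 103.5600 88.0100 62.5400 40.4600 16.4300] k=[112 112 112 111 106 106 85 64 43 19]
t=16: x=[112.0000 112.0000 111.9100 110.6400 106.4500 104.1100 85.0000 64.0000 42.7300 21.1600] k=[112 112 112 112 110 99 80 64 39 25]
t=17: x=[112.0000 112.0000 112.0000 111.8200 109.1900 98.2800 80.2700 63.1900 39.9900 26.2600] k=[112 112 112 107 105 93 84 58 38 30]
t=18: x=[112.0000 112.0000 111.5500 107.2700 104.1000 93.2700 82.4700 58.5400 39.0800 30.7200] k=[112 112 110 110 104 96 86 63 34 26]
t=19: x=[112.0000 111.8200 110.1800 109.4600 103.8200 95.8200 84.8300 62.4600 35.8900 26.7200] k=[112 109 111 106 102 100 84 63 31 22]
t=20: x=[111.7300 109.4500 110.3700 106.0900 102.1800 98.7400 83.5500 62.0100 33.0700 22.8100] k=[112 109 106 102 101 102 89 64 35 21]
t=21: x=[111.7300 109.0000 105.9100 102.2700 101.1800 100.7400 87.9200 63.6400 36.3500 22.2600] k=[112 107 104 101 101 100 90 64 37 26]
t=22: x=[111.5500 107.1800 104.0000 101.2700 100.9100 99.1900 88.5600 63.9100 38.4400 26.9900] k=[112 108 100 98 102 104 93 59 42 22]
t=23: x=[111.6400 107.6400 100.5400 98.5400 101.8200 102.8300 90.9300 60.5300 41.7300 23.8000] k=[110 105 104 103 101 98 96 60 37 23]
t=24: x=[109.5500 105.3600 104.0000 102.9100 100.9100 98.0900 92.9400 61.1700 37.8100 24.2600] k=[112 102 102 100 106 103 94 58 34 24]
t=25: x=[111.1000 102.9000 101.8200 100.7200 105.1900 102.4600 91.5700 59.0800 35.2600 24.9000] k=[108 98 98 100 105 106 97 62 40 27]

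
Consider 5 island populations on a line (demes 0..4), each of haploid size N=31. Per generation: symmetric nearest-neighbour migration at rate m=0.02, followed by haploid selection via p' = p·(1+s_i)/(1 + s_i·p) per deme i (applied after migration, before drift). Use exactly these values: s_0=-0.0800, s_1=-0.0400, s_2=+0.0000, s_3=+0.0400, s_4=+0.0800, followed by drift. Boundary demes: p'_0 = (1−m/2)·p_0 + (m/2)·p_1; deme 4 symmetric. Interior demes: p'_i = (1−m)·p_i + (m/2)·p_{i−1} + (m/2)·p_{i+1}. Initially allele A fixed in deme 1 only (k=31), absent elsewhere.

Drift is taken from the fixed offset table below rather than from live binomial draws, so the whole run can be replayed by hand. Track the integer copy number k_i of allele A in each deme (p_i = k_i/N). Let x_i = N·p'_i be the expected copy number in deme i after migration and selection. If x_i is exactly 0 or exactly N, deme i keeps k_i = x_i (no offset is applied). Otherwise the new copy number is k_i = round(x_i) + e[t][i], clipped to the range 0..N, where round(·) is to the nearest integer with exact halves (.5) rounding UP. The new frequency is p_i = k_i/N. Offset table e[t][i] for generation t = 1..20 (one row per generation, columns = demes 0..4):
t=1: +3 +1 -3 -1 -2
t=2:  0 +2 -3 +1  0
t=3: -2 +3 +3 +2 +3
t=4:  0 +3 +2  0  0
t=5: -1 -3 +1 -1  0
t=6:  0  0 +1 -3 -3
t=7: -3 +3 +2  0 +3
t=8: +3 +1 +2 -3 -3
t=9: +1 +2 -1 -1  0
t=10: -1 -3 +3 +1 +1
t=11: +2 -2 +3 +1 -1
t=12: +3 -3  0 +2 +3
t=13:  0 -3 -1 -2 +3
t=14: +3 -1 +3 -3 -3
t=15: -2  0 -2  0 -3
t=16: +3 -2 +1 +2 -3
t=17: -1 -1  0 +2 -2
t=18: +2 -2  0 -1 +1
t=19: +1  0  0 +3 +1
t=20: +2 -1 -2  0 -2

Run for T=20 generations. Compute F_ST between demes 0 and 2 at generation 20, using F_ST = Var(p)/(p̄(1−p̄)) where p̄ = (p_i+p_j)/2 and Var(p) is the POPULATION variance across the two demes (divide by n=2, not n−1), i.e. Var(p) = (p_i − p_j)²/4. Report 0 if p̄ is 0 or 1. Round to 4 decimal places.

t=0: k=[0 31 0 0 0]
t=1: x=[0.2854 30.3547 0.3100 0.0000 0.0000] k=[3 31 0 0 0]
t=2: x=[3.0434 30.3859 0.3100 0.0000 0.0000] k=[3 31 0 0 0]
t=3: x=[3.0434 30.3859 0.3100 0.0000 0.0000] k=[1 31 3 0 0]
t=4: x=[1.2000 30.3963 3.2500 0.0312 0.0000] k=[1 31 5 0 0]
t=5: x=[1.2000 30.4171 5.2100 0.0520 0.0000] k=[0 27 6 0 0]
t=6: x=[0.2486 26.3613 6.1500 0.0624 0.0000] k=[0 26 7 0 0]
t=7: x=[0.2394 25.3642 7.1200 0.0728 0.0000] k=[0 28 9 0 0]
t=8: x=[0.2578 27.4022 9.1000 0.0936 0.0000] k=[3 28 11 0 0]
t=9: x=[3.0153 27.4538 11.0600 0.1144 0.0000] k=[4 29 10 0 0]
t=10: x=[3.9534 28.4666 10.0900 0.1040 0.0000] k=[3 25 13 1 0]
t=11: x=[2.9872 24.4516 13.0000 1.1527 0.0108] k=[5 22 16 2 0]
t=12: x=[4.8207 21.5032 15.9200 2.1988 0.0216] k=[8 19 16 4 3]
t=13: x=[7.6207 18.5572 15.9100 4.2519 3.2257] k=[8 16 15 2 6]
t=14: x=[7.5919 15.5937 14.8800 2.2505 6.3393] k=[11 15 18 0 3]
t=15: x=[10.4547 14.6742 17.7900 0.2183 3.1832] k=[8 15 16 0 0]
t=16: x=[7.5823 14.6243 15.8300 0.1664 0.0000] k=[11 13 17 2 0]
t=17: x=[10.4352 12.7128 16.8100 2.2091 0.0216] k=[9 12 17 4 0]
t=18: x=[8.5058 11.7210 16.8200 4.2313 0.0432] k=[11 10 17 3 1]
t=19: x=[10.4059 9.8043 16.7900 3.2318 1.0987] k=[11 10 17 6 2]
t=20: x=[10.4059 9.8043 16.8200 6.2637 2.1917] k=[12 9 15 6 0]

0.0095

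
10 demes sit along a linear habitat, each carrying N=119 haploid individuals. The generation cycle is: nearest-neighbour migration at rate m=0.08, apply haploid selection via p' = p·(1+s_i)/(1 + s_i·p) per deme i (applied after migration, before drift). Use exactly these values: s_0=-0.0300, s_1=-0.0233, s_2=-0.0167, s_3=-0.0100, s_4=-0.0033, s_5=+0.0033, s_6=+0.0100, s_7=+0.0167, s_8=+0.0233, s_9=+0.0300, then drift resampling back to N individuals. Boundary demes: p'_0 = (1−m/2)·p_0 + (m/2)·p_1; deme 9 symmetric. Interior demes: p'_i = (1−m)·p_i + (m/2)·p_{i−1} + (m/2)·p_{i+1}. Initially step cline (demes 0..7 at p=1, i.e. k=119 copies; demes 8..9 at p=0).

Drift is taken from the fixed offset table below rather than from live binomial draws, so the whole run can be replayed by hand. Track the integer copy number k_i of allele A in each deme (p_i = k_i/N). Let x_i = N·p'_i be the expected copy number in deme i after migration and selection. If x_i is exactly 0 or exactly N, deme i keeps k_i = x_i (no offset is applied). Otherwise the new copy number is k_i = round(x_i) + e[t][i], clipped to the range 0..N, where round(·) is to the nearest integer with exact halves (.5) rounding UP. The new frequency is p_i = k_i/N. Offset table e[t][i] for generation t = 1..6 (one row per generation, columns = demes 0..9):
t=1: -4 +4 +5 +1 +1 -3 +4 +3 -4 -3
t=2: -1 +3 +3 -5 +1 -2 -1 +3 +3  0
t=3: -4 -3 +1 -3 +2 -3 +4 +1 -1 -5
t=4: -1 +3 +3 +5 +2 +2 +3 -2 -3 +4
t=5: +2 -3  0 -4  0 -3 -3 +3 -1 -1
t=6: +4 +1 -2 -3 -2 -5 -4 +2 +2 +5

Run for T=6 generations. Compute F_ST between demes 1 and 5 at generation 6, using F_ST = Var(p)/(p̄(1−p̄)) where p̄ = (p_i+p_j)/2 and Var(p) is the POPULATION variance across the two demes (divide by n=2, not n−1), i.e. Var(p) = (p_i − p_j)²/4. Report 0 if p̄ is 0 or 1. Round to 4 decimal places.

0.0393

t=0: k=[119 119 119 119 119 119 119 119 0 0]
t=1: x=[119.0000 119.0000 119.0000 119.0000 119.0000 119.0000 119.0000 114.3151 4.8664 0.0000] k=[119 119 119 119 119 119 119 117 1 0]
t=2: x=[119.0000 119.0000 119.0000 119.0000 119.0000 119.0000 118.9208 112.5419 5.7242 0.0412] k=[119 119 119 119 119 119 118 116 9 0]
t=3: x=[119.0000 119.0000 119.0000 119.0000 119.0000 118.9601 117.9702 111.9112 13.1877 0.3708] k=[119 119 119 119 119 116 119 113 12 0]
t=4: x=[119.0000 119.0000 119.0000 119.0000 118.8796 116.2489 118.6436 109.3479 15.8742 0.4943] k=[119 119 119 119 119 118 119 107 13 4]
t=5: x=[119.0000 119.0000 119.0000 119.0000 118.9599 118.0830 118.4851 103.9392 16.7284 4.4859] k=[119 119 119 119 119 115 115 107 16 3]
t=6: x=[119.0000 119.0000 119.0000 119.0000 118.8395 115.1722 114.7212 103.8997 19.4925 3.6224] k=[119 119 119 119 117 110 111 106 21 9]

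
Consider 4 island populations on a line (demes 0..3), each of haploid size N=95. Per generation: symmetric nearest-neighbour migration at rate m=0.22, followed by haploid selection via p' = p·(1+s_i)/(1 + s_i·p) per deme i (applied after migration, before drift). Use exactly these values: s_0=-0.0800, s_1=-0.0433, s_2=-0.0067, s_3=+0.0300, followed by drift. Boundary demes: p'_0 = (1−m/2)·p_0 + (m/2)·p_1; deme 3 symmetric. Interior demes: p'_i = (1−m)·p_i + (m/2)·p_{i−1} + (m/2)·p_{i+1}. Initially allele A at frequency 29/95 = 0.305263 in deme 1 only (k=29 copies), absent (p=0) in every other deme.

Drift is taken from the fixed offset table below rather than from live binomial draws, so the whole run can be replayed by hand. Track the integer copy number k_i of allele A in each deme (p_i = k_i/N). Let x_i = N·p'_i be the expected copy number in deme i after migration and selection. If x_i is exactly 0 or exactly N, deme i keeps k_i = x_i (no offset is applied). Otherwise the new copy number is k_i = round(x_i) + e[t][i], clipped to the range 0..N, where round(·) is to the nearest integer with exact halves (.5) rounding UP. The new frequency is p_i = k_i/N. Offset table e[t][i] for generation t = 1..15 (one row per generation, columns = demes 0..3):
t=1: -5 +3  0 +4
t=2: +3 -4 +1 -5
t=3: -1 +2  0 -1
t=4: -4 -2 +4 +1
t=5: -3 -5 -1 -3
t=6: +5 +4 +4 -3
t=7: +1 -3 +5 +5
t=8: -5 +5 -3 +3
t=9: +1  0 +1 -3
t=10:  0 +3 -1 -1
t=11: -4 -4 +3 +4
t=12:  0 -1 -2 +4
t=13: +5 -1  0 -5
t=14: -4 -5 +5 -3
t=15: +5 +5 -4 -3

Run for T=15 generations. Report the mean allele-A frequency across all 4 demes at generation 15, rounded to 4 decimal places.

t=0: k=[0 29 0 0]
t=1: x=[2.9427 21.8660 3.1693 0.0000] k=[0 25 3 0]
t=2: x=[2.5359 19.1444 5.0577 0.3399] k=[6 15 6 0]
t=3: x=[6.4689 12.5306 6.2904 0.6797] k=[5 15 6 0]
t=4: x=[5.6410 12.4241 6.2904 0.6797] k=[2 10 10 2]
t=5: x=[2.6560 8.7615 9.0647 2.9637] k=[0 4 8 0]
t=6: x=[0.4050 3.8338 6.6384 0.9061] k=[5 8 11 0]
t=7: x=[4.9257 7.6816 9.4029 1.2458] k=[6 5 14 6]
t=8: x=[5.4458 5.8521 12.0590 7.0710] k=[0 11 9 10]
t=9: x=[1.1143 9.1957 9.2736 10.1550] k=[2 9 10 7]
t=10: x=[2.5544 8.0093 9.5024 7.5325] k=[3 11 9 7]
t=11: x=[3.5813 9.5143 8.9454 7.4197] k=[0 6 12 11]
t=12: x=[0.6075 5.7559 11.1636 11.4033] k=[1 5 9 15]
t=13: x=[1.3264 4.7944 9.1642 14.7036] k=[6 4 9 10]
t=14: x=[5.3436 4.5734 8.5078 10.1550] k=[1 0 14 7]
t=15: x=[0.8194 1.5797 11.6213 7.9835] k=[6 7 8 5]

0.0684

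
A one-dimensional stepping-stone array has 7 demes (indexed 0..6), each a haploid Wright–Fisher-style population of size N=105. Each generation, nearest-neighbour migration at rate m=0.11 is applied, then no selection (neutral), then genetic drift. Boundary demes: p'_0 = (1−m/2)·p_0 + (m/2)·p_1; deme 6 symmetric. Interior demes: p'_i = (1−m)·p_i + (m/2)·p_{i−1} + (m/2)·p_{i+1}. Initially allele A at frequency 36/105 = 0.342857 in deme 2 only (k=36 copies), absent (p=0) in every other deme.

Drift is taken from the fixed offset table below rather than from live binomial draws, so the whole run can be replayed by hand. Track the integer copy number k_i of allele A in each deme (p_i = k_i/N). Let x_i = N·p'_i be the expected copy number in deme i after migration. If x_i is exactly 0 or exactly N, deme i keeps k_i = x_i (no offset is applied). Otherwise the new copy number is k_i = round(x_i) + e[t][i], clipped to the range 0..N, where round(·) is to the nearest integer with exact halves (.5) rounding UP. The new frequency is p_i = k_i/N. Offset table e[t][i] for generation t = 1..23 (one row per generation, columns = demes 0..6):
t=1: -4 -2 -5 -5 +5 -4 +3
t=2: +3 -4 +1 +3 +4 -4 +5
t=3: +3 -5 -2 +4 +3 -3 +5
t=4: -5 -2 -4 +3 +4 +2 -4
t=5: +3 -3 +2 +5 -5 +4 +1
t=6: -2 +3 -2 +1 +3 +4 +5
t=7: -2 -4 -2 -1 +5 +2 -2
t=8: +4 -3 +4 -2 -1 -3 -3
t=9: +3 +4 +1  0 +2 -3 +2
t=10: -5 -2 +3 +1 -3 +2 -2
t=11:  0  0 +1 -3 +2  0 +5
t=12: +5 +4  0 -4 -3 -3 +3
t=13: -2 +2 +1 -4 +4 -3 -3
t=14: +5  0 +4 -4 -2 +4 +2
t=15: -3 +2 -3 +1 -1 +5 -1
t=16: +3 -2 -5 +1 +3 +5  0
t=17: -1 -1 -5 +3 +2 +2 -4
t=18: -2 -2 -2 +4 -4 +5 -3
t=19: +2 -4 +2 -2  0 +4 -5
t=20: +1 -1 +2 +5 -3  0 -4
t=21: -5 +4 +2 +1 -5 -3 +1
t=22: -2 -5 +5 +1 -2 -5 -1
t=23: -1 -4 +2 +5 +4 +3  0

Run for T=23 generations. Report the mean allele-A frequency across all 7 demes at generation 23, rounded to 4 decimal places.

0.0748

t=0: k=[0 0 36 0 0 0 0]
t=1: x=[0.0000 1.9800 32.0400 1.9800 0.0000 0.0000 0.0000] k=[0 0 27 0 0 0 0]
t=2: x=[0.0000 1.4850 24.0300 1.4850 0.0000 0.0000 0.0000] k=[0 0 25 4 0 0 0]
t=3: x=[0.0000 1.3750 22.4700 4.9350 0.2200 0.0000 0.0000] k=[0 0 20 9 3 0 0]
t=4: x=[0.0000 1.1000 18.2950 9.2750 3.1650 0.1650 0.0000] k=[0 0 14 12 7 2 0]
t=5: x=[0.0000 0.7700 13.1200 11.8350 7.0000 2.1650 0.1100] k=[0 0 15 17 2 6 1]
t=6: x=[0.0000 0.8250 14.2850 16.0650 3.0450 5.5050 1.2750] k=[0 4 12 17 6 10 6]
t=7: x=[0.2200 4.2200 11.8350 16.1200 6.8250 9.5600 6.2200] k=[0 0 10 15 12 12 4]
t=8: x=[0.0000 0.5500 9.7250 14.5600 12.1650 11.5600 4.4400] k=[0 0 14 13 11 9 1]
t=9: x=[0.0000 0.7700 13.1750 12.9450 11.0000 8.6700 1.4400] k=[0 5 14 13 13 6 3]
t=10: x=[0.2750 5.2200 13.4500 13.0550 12.6150 6.2200 3.1650] k=[0 3 16 14 10 8 1]
t=11: x=[0.1650 3.5500 15.1750 13.8900 10.1100 7.7250 1.3850] k=[0 4 16 11 12 8 6]
t=12: x=[0.2200 4.4400 15.0650 11.3300 11.7250 8.1100 6.1100] k=[5 8 15 7 9 5 9]
t=13: x=[5.1650 8.2200 14.1750 7.5500 8.6700 5.4400 8.7800] k=[3 10 15 4 13 2 6]
t=14: x=[3.3850 9.8900 14.1200 5.1000 11.9000 2.8250 5.7800] k=[8 10 18 1 10 7 8]
t=15: x=[8.1100 10.3300 16.6250 2.4300 9.3400 7.2200 7.9450] k=[5 12 14 3 8 12 7]
t=16: x=[5.3850 11.7250 13.2850 3.8800 7.9450 11.5050 7.2750] k=[8 10 8 5 11 17 7]
t=17: x=[8.1100 9.7800 7.9450 5.4950 11.0000 16.1200 7.5500] k=[7 9 3 8 13 18 4]
t=18: x=[7.1100 8.5600 3.6050 8.0000 13.0000 16.9550 4.7700] k=[5 7 2 12 9 22 2]
t=19: x=[5.1100 6.6150 2.8250 11.2850 9.8800 20.1850 3.1000] k=[7 3 5 9 10 24 0]
t=20: x=[6.7800 3.3300 5.1100 8.8350 10.7150 21.9100 1.3200] k=[8 2 7 14 8 22 0]
t=21: x=[7.6700 2.6050 7.1100 13.2850 9.1000 20.0200 1.2100] k=[3 7 9 14 4 17 2]
t=22: x=[3.2200 6.8900 9.1650 13.1750 5.2650 15.4600 2.8250] k=[1 2 14 14 3 10 2]
t=23: x=[1.0550 2.6050 13.3400 13.3950 3.9900 9.1750 2.4400] k=[0 0 15 18 8 12 2]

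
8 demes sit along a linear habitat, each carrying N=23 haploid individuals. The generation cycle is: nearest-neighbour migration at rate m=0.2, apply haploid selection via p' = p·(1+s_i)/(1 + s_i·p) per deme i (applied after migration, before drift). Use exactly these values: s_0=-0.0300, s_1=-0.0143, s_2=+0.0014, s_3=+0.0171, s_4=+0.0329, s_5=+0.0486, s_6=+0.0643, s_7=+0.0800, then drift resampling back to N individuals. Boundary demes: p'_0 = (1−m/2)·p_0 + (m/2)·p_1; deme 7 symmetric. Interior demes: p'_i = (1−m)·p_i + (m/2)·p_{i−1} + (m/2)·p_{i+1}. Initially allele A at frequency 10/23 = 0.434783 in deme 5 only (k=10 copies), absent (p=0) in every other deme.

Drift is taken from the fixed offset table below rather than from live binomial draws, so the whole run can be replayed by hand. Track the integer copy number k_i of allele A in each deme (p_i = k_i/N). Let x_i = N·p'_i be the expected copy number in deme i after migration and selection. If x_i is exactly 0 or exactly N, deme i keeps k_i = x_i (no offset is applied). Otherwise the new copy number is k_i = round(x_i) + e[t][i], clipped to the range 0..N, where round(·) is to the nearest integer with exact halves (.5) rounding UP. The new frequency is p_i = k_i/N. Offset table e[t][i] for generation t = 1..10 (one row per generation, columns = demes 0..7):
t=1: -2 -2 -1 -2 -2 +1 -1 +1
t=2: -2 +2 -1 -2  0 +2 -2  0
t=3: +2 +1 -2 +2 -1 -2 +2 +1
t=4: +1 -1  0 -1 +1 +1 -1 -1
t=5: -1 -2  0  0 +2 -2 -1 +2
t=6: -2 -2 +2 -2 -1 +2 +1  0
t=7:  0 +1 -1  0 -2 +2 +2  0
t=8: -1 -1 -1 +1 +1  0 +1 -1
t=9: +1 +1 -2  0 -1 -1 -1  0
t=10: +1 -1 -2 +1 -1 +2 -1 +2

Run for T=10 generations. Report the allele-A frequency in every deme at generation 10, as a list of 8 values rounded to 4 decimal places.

t=0: k=[0 0 0 0 0 10 0 0]
t=1: x=[0.0000 0.0000 0.0000 0.0000 1.0314 8.2494 1.0613 0.0000] k=[0 0 0 0 0 9 0 0]
t=2: x=[0.0000 0.0000 0.0000 0.0000 0.9284 7.4368 0.9555 0.0000] k=[0 0 0 0 1 9 0 0]
t=3: x=[0.0000 0.0000 0.0000 0.1017 1.7517 7.5385 0.9555 0.0000] k=[0 0 0 2 1 6 3 0]
t=4: x=[0.0000 0.0000 0.2003 1.7269 1.6489 5.3935 3.1663 0.3237] k=[0 0 0 1 3 6 2 0]
t=5: x=[0.0000 0.0000 0.1001 1.1179 3.1879 5.4960 2.3271 0.2158] k=[0 0 0 1 5 3 1 2]
t=6: x=[0.0000 0.0000 0.1001 1.3210 4.5163 3.1260 1.3786 2.0385] k=[0 0 2 0 4 5 2 2]
t=7: x=[0.0000 0.1972 1.6021 0.6100 3.8016 4.7771 2.4323 2.1451] k=[0 1 1 1 2 7 4 2]
t=8: x=[0.0970 0.8876 1.0013 1.1179 2.4705 6.4172 4.3142 2.3580] k=[0 0 0 2 3 6 5 1]
t=9: x=[0.0000 0.0000 0.2003 1.9298 3.2902 5.8035 4.9373 1.5047] k=[0 0 0 2 2 5 4 2]
t=10: x=[0.0000 0.0000 0.2003 1.8283 2.3679 4.7771 4.1060 2.3580] k=[0 0 0 3 1 7 3 4]

[0.0000, 0.0000, 0.0000, 0.1304, 0.0435, 0.3043, 0.1304, 0.1739]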